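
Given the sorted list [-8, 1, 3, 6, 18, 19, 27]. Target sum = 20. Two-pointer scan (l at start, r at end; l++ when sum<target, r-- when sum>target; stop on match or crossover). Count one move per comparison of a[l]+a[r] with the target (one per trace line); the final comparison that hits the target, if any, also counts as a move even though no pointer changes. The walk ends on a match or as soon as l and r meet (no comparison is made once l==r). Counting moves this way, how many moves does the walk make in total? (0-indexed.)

3 moves

l=0 r=6: -8+27=19 <20, l++
l=1 r=6: 1+27=28 >20, r--
l=1 r=5: 1+19=20, found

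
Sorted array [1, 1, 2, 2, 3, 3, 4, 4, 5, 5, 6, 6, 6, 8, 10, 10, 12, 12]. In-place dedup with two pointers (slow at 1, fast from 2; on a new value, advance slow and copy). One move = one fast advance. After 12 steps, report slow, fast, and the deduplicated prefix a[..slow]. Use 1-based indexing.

slow=1 fast=2: a[fast]=1=a[slow] dup, fast++
slow=1 fast=3: a[fast]=2≠a[slow]=1 write a[2]=2, slow++,fast++
slow=2 fast=4: a[fast]=2=a[slow] dup, fast++
slow=2 fast=5: a[fast]=3≠a[slow]=2 write a[3]=3, slow++,fast++
slow=3 fast=6: a[fast]=3=a[slow] dup, fast++
slow=3 fast=7: a[fast]=4≠a[slow]=3 write a[4]=4, slow++,fast++
slow=4 fast=8: a[fast]=4=a[slow] dup, fast++
slow=4 fast=9: a[fast]=5≠a[slow]=4 write a[5]=5, slow++,fast++
slow=5 fast=10: a[fast]=5=a[slow] dup, fast++
slow=5 fast=11: a[fast]=6≠a[slow]=5 write a[6]=6, slow++,fast++
slow=6 fast=12: a[fast]=6=a[slow] dup, fast++
slow=6 fast=13: a[fast]=6=a[slow] dup, fast++

slow=6, fast=14, prefix=[1, 2, 3, 4, 5, 6]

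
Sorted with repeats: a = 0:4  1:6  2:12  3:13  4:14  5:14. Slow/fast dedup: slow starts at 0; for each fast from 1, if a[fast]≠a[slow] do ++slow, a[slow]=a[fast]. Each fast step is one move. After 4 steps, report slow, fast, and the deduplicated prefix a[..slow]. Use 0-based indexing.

(s=0,f=1) a[fast]=6≠a[slow]=4 write a[1]=6 → slow++,fast++
(s=1,f=2) a[fast]=12≠a[slow]=6 write a[2]=12 → slow++,fast++
(s=2,f=3) a[fast]=13≠a[slow]=12 write a[3]=13 → slow++,fast++
(s=3,f=4) a[fast]=14≠a[slow]=13 write a[4]=14 → slow++,fast++

slow=4, fast=5, prefix=[4, 6, 12, 13, 14]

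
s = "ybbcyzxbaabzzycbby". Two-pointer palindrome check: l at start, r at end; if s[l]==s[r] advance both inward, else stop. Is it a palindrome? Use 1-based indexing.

not a palindrome (mismatch at 7,12)

l=1 r=18: 'y'=='y', l++,r--
l=2 r=17: 'b'=='b', l++,r--
l=3 r=16: 'b'=='b', l++,r--
l=4 r=15: 'c'=='c', l++,r--
l=5 r=14: 'y'=='y', l++,r--
l=6 r=13: 'z'=='z', l++,r--
l=7 r=12: 'x'!='z', stop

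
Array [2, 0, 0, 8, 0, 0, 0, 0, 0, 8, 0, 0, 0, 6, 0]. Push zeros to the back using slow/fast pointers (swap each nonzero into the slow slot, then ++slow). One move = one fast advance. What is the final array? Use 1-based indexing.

[2, 8, 8, 6, 0, 0, 0, 0, 0, 0, 0, 0, 0, 0, 0]

slow=1 fast=1: a[fast]=2≠0 swap→a[1]=2, slow++,fast++
slow=2 fast=2: a[fast]=0, fast++
slow=2 fast=3: a[fast]=0, fast++
slow=2 fast=4: a[fast]=8≠0 swap→a[2]=8, slow++,fast++
slow=3 fast=5: a[fast]=0, fast++
slow=3 fast=6: a[fast]=0, fast++
slow=3 fast=7: a[fast]=0, fast++
slow=3 fast=8: a[fast]=0, fast++
slow=3 fast=9: a[fast]=0, fast++
slow=3 fast=10: a[fast]=8≠0 swap→a[3]=8, slow++,fast++
slow=4 fast=11: a[fast]=0, fast++
slow=4 fast=12: a[fast]=0, fast++
slow=4 fast=13: a[fast]=0, fast++
slow=4 fast=14: a[fast]=6≠0 swap→a[4]=6, slow++,fast++
slow=5 fast=15: a[fast]=0, fast++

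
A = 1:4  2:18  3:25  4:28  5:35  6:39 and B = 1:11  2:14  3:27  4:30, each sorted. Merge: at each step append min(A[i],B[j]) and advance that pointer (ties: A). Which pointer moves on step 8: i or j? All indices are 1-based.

j

i=1 j=1: A[i]=4<=B[j]=11 take 4, i++
i=2 j=1: A[i]=18>B[j]=11 take 11, j++
i=2 j=2: A[i]=18>B[j]=14 take 14, j++
i=2 j=3: A[i]=18<=B[j]=27 take 18, i++
i=3 j=3: A[i]=25<=B[j]=27 take 25, i++
i=4 j=3: A[i]=28>B[j]=27 take 27, j++
i=4 j=4: A[i]=28<=B[j]=30 take 28, i++
i=5 j=4: A[i]=35>B[j]=30 take 30, j++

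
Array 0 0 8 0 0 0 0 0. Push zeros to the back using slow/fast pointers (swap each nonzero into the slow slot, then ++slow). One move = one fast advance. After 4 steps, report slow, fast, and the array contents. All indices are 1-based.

slow=2, fast=5, a=[8, 0, 0, 0, 0, 0, 0, 0]

slow=1 fast=1: a[fast]=0, fast++
slow=1 fast=2: a[fast]=0, fast++
slow=1 fast=3: a[fast]=8≠0 swap→a[1]=8, slow++,fast++
slow=2 fast=4: a[fast]=0, fast++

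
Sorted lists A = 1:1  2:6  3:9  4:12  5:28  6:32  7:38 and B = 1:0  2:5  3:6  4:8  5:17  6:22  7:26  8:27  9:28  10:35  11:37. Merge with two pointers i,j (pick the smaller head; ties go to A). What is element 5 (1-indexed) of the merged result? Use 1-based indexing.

[i=1,j=1] A[i]=1>B[j]=0 take 0 → j++
[i=1,j=2] A[i]=1<=B[j]=5 take 1 → i++
[i=2,j=2] A[i]=6>B[j]=5 take 5 → j++
[i=2,j=3] A[i]=6<=B[j]=6 take 6 → i++
[i=3,j=3] A[i]=9>B[j]=6 take 6 → j++
[i=3,j=4] A[i]=9>B[j]=8 take 8 → j++
[i=3,j=5] A[i]=9<=B[j]=17 take 9 → i++
[i=4,j=5] A[i]=12<=B[j]=17 take 12 → i++
[i=5,j=5] A[i]=28>B[j]=17 take 17 → j++
[i=5,j=6] A[i]=28>B[j]=22 take 22 → j++
[i=5,j=7] A[i]=28>B[j]=26 take 26 → j++
[i=5,j=8] A[i]=28>B[j]=27 take 27 → j++
[i=5,j=9] A[i]=28<=B[j]=28 take 28 → i++
[i=6,j=9] A[i]=32>B[j]=28 take 28 → j++
[i=6,j=10] A[i]=32<=B[j]=35 take 32 → i++
[i=7,j=10] A[i]=38>B[j]=35 take 35 → j++
[i=7,j=11] A[i]=38>B[j]=37 take 37 → j++
[i=7,j=12] B done, take A[i]=38 → i++

merged[5] = 6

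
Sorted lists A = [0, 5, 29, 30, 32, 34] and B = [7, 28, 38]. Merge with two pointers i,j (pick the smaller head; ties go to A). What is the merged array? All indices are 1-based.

[0, 5, 7, 28, 29, 30, 32, 34, 38]

i=1 j=1: A[i]=0<=B[j]=7 take 0, i++
i=2 j=1: A[i]=5<=B[j]=7 take 5, i++
i=3 j=1: A[i]=29>B[j]=7 take 7, j++
i=3 j=2: A[i]=29>B[j]=28 take 28, j++
i=3 j=3: A[i]=29<=B[j]=38 take 29, i++
i=4 j=3: A[i]=30<=B[j]=38 take 30, i++
i=5 j=3: A[i]=32<=B[j]=38 take 32, i++
i=6 j=3: A[i]=34<=B[j]=38 take 34, i++
i=7 j=3: A done, take B[j]=38, j++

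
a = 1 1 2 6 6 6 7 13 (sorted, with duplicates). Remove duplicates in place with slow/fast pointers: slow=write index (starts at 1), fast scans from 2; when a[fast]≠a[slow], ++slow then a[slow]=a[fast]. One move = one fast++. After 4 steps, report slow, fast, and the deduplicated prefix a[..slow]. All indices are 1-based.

slow=3, fast=6, prefix=[1, 2, 6]

(s=1,f=2) a[fast]=1=a[slow] dup → fast++
(s=1,f=3) a[fast]=2≠a[slow]=1 write a[2]=2 → slow++,fast++
(s=2,f=4) a[fast]=6≠a[slow]=2 write a[3]=6 → slow++,fast++
(s=3,f=5) a[fast]=6=a[slow] dup → fast++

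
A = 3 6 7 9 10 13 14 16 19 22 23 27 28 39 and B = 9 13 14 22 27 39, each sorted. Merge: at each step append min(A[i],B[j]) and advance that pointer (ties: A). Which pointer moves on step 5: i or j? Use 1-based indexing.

i=1 j=1: A[i]=3<=B[j]=9 take 3, i++
i=2 j=1: A[i]=6<=B[j]=9 take 6, i++
i=3 j=1: A[i]=7<=B[j]=9 take 7, i++
i=4 j=1: A[i]=9<=B[j]=9 take 9, i++
i=5 j=1: A[i]=10>B[j]=9 take 9, j++

j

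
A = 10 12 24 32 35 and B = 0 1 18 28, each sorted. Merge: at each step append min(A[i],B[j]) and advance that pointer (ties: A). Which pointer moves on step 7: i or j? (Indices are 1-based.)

[i=1,j=1] A[i]=10>B[j]=0 take 0 → j++
[i=1,j=2] A[i]=10>B[j]=1 take 1 → j++
[i=1,j=3] A[i]=10<=B[j]=18 take 10 → i++
[i=2,j=3] A[i]=12<=B[j]=18 take 12 → i++
[i=3,j=3] A[i]=24>B[j]=18 take 18 → j++
[i=3,j=4] A[i]=24<=B[j]=28 take 24 → i++
[i=4,j=4] A[i]=32>B[j]=28 take 28 → j++

j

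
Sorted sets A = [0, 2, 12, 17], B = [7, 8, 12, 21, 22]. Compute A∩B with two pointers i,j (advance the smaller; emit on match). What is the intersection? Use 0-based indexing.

intersection = [12]

[i=0,j=0] 0<7 → i++
[i=1,j=0] 2<7 → i++
[i=2,j=0] 12>7 → j++
[i=2,j=1] 12>8 → j++
[i=2,j=2] 12==12 emit → i++,j++
[i=3,j=3] 17<21 → i++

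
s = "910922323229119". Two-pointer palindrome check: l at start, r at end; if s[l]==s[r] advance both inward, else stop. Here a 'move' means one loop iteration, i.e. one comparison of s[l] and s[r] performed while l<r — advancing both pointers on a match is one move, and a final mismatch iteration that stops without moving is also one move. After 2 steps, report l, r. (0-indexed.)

l=2, r=12

[0,14] '9'=='9' → l++,r--
[1,13] '1'=='1' → l++,r--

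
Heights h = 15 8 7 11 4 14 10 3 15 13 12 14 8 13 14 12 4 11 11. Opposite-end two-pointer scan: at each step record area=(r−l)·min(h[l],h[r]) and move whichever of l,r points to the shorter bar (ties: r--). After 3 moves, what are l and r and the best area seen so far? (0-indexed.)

[0,18] min(15,11)*18=198 best=198 * → r--
[0,17] min(15,11)*17=187 best=198 → r--
[0,16] min(15,4)*16=64 best=198 → r--

l=0, r=15, best area=198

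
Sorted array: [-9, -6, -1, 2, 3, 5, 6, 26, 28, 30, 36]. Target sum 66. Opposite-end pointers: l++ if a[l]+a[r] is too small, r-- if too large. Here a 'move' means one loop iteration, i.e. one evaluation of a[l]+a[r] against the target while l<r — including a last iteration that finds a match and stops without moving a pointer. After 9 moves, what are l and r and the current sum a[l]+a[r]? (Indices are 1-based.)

[1,11] -9+36=27 <66 → l++
[2,11] -6+36=30 <66 → l++
[3,11] -1+36=35 <66 → l++
[4,11] 2+36=38 <66 → l++
[5,11] 3+36=39 <66 → l++
[6,11] 5+36=41 <66 → l++
[7,11] 6+36=42 <66 → l++
[8,11] 26+36=62 <66 → l++
[9,11] 28+36=64 <66 → l++

l=10, r=11, sum=66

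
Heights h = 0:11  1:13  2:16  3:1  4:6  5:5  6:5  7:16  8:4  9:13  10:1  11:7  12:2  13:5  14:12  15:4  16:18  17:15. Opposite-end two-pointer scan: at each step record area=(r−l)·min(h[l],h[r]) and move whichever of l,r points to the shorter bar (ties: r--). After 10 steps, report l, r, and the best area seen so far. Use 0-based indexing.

[0,17] min(11,15)*17=187 best=187 * → l++
[1,17] min(13,15)*16=208 best=208 * → l++
[2,17] min(16,15)*15=225 best=225 * → r--
[2,16] min(16,18)*14=224 best=225 → l++
[3,16] min(1,18)*13=13 best=225 → l++
[4,16] min(6,18)*12=72 best=225 → l++
[5,16] min(5,18)*11=55 best=225 → l++
[6,16] min(5,18)*10=50 best=225 → l++
[7,16] min(16,18)*9=144 best=225 → l++
[8,16] min(4,18)*8=32 best=225 → l++

l=9, r=16, best area=225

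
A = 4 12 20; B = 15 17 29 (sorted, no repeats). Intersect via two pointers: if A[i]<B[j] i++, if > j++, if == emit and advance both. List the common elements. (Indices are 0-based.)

intersection = []

i=0 j=0: 4<15, i++
i=1 j=0: 12<15, i++
i=2 j=0: 20>15, j++
i=2 j=1: 20>17, j++
i=2 j=2: 20<29, i++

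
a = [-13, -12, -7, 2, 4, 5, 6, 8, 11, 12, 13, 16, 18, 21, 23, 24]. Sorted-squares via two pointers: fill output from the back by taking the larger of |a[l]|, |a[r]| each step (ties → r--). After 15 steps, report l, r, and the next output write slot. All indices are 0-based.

l=3, r=3, next write slot=0

l=0 r=15: |-13|<=|24| out[15]=576, r--
l=0 r=14: |-13|<=|23| out[14]=529, r--
l=0 r=13: |-13|<=|21| out[13]=441, r--
l=0 r=12: |-13|<=|18| out[12]=324, r--
l=0 r=11: |-13|<=|16| out[11]=256, r--
l=0 r=10: |-13|<=|13| out[10]=169, r--
l=0 r=9: |-13|>|12| out[9]=169, l++
l=1 r=9: |-12|<=|12| out[8]=144, r--
l=1 r=8: |-12|>|11| out[7]=144, l++
l=2 r=8: |-7|<=|11| out[6]=121, r--
l=2 r=7: |-7|<=|8| out[5]=64, r--
l=2 r=6: |-7|>|6| out[4]=49, l++
l=3 r=6: |2|<=|6| out[3]=36, r--
l=3 r=5: |2|<=|5| out[2]=25, r--
l=3 r=4: |2|<=|4| out[1]=16, r--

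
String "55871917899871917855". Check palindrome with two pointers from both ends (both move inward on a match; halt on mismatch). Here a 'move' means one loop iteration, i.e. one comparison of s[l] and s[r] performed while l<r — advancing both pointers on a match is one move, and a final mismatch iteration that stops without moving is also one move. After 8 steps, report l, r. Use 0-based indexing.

l=8, r=11

l=0 r=19: '5'=='5', l++,r--
l=1 r=18: '5'=='5', l++,r--
l=2 r=17: '8'=='8', l++,r--
l=3 r=16: '7'=='7', l++,r--
l=4 r=15: '1'=='1', l++,r--
l=5 r=14: '9'=='9', l++,r--
l=6 r=13: '1'=='1', l++,r--
l=7 r=12: '7'=='7', l++,r--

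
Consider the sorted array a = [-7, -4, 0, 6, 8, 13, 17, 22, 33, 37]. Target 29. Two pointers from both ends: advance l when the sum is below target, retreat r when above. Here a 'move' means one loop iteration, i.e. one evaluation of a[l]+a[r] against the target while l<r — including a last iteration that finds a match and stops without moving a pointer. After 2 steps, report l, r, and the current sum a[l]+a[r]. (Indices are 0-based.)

l=1, r=8, sum=29

[0,9] -7+37=30 >29 → r--
[0,8] -7+33=26 <29 → l++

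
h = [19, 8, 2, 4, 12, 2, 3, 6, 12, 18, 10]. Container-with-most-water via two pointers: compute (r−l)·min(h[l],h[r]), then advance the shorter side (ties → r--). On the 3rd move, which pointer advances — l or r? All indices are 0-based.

r

l=0 r=10: min(19,10)*10=100 best=100 *, r--
l=0 r=9: min(19,18)*9=162 best=162 *, r--
l=0 r=8: min(19,12)*8=96 best=162, r--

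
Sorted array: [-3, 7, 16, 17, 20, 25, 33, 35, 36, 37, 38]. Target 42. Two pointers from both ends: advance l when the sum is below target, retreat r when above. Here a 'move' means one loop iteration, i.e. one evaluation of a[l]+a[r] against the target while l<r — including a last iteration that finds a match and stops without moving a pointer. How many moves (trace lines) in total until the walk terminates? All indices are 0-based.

5 moves

[0,10] -3+38=35 <42 → l++
[1,10] 7+38=45 >42 → r--
[1,9] 7+37=44 >42 → r--
[1,8] 7+36=43 >42 → r--
[1,7] 7+35=42 → found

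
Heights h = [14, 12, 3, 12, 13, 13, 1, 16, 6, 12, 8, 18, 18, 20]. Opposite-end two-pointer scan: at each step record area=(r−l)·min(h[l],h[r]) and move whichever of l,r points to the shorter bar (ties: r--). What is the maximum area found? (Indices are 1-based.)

[1,14] min(14,20)*13=182 best=182 * → l++
[2,14] min(12,20)*12=144 best=182 → l++
[3,14] min(3,20)*11=33 best=182 → l++
[4,14] min(12,20)*10=120 best=182 → l++
[5,14] min(13,20)*9=117 best=182 → l++
[6,14] min(13,20)*8=104 best=182 → l++
[7,14] min(1,20)*7=7 best=182 → l++
[8,14] min(16,20)*6=96 best=182 → l++
[9,14] min(6,20)*5=30 best=182 → l++
[10,14] min(12,20)*4=48 best=182 → l++
[11,14] min(8,20)*3=24 best=182 → l++
[12,14] min(18,20)*2=36 best=182 → l++
[13,14] min(18,20)*1=18 best=182 → l++

max area = 182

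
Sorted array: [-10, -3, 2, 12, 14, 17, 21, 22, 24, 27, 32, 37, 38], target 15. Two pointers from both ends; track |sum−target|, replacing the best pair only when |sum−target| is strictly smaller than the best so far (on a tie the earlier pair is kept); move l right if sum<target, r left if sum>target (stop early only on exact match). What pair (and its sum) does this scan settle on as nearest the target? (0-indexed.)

pair (-10, 24) with sum 14 (|Δ|=1)

[0,12] -10+38=28 d=13 * → r--
[0,11] -10+37=27 d=12 * → r--
[0,10] -10+32=22 d=7 * → r--
[0,9] -10+27=17 d=2 * → r--
[0,8] -10+24=14 d=1 * → l++
[1,8] -3+24=21 d=6 → r--
[1,7] -3+22=19 d=4 → r--
[1,6] -3+21=18 d=3 → r--
[1,5] -3+17=14 d=1 → l++
[2,5] 2+17=19 d=4 → r--
[2,4] 2+14=16 d=1 → r--
[2,3] 2+12=14 d=1 → l++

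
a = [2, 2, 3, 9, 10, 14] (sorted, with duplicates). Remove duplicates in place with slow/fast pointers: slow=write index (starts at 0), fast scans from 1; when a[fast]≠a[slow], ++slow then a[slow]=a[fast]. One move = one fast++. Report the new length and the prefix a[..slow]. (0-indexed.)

length 5; prefix = [2, 3, 9, 10, 14]

(s=0,f=1) a[fast]=2=a[slow] dup → fast++
(s=0,f=2) a[fast]=3≠a[slow]=2 write a[1]=3 → slow++,fast++
(s=1,f=3) a[fast]=9≠a[slow]=3 write a[2]=9 → slow++,fast++
(s=2,f=4) a[fast]=10≠a[slow]=9 write a[3]=10 → slow++,fast++
(s=3,f=5) a[fast]=14≠a[slow]=10 write a[4]=14 → slow++,fast++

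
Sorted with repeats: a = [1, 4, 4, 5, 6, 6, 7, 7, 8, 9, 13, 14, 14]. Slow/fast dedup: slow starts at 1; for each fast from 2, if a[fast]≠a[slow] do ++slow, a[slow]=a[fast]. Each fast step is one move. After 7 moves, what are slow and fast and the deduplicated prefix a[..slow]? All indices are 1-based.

slow=1 fast=2: a[fast]=4≠a[slow]=1 write a[2]=4, slow++,fast++
slow=2 fast=3: a[fast]=4=a[slow] dup, fast++
slow=2 fast=4: a[fast]=5≠a[slow]=4 write a[3]=5, slow++,fast++
slow=3 fast=5: a[fast]=6≠a[slow]=5 write a[4]=6, slow++,fast++
slow=4 fast=6: a[fast]=6=a[slow] dup, fast++
slow=4 fast=7: a[fast]=7≠a[slow]=6 write a[5]=7, slow++,fast++
slow=5 fast=8: a[fast]=7=a[slow] dup, fast++

slow=5, fast=9, prefix=[1, 4, 5, 6, 7]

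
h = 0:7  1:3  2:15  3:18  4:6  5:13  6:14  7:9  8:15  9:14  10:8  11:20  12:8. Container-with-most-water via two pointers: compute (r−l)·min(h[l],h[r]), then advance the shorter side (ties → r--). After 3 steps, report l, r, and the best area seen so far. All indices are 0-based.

l=2, r=11, best area=84

l=0 r=12: min(7,8)*12=84 best=84 *, l++
l=1 r=12: min(3,8)*11=33 best=84, l++
l=2 r=12: min(15,8)*10=80 best=84, r--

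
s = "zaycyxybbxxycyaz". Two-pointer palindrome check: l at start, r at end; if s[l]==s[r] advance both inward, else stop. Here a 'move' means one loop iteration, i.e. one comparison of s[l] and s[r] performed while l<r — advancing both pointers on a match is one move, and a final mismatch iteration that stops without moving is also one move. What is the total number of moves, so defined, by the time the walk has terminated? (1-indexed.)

[1,16] 'z'=='z' → l++,r--
[2,15] 'a'=='a' → l++,r--
[3,14] 'y'=='y' → l++,r--
[4,13] 'c'=='c' → l++,r--
[5,12] 'y'=='y' → l++,r--
[6,11] 'x'=='x' → l++,r--
[7,10] 'y'!='x' → stop

7 moves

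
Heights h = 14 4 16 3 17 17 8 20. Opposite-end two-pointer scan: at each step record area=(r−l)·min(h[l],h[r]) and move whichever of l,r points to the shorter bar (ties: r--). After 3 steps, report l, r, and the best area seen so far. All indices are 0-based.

l=3, r=7, best area=98

l=0 r=7: min(14,20)*7=98 best=98 *, l++
l=1 r=7: min(4,20)*6=24 best=98, l++
l=2 r=7: min(16,20)*5=80 best=98, l++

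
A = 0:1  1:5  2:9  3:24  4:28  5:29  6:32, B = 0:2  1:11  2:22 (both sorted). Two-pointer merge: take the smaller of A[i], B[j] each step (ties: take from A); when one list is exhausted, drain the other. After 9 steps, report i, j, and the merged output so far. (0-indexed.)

i=6, j=3, merged so far=[1, 2, 5, 9, 11, 22, 24, 28, 29]

[i=0,j=0] A[i]=1<=B[j]=2 take 1 → i++
[i=1,j=0] A[i]=5>B[j]=2 take 2 → j++
[i=1,j=1] A[i]=5<=B[j]=11 take 5 → i++
[i=2,j=1] A[i]=9<=B[j]=11 take 9 → i++
[i=3,j=1] A[i]=24>B[j]=11 take 11 → j++
[i=3,j=2] A[i]=24>B[j]=22 take 22 → j++
[i=3,j=3] B done, take A[i]=24 → i++
[i=4,j=3] B done, take A[i]=28 → i++
[i=5,j=3] B done, take A[i]=29 → i++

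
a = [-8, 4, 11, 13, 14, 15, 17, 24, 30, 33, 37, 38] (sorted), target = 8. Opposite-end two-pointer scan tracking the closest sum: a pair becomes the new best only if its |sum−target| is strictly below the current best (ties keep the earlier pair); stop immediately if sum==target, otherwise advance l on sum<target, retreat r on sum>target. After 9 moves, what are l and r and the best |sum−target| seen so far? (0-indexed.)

l=1, r=3, best |Δ|=1

l=0 r=11: -8+38=30 d=22 *, r--
l=0 r=10: -8+37=29 d=21 *, r--
l=0 r=9: -8+33=25 d=17 *, r--
l=0 r=8: -8+30=22 d=14 *, r--
l=0 r=7: -8+24=16 d=8 *, r--
l=0 r=6: -8+17=9 d=1 *, r--
l=0 r=5: -8+15=7 d=1, l++
l=1 r=5: 4+15=19 d=11, r--
l=1 r=4: 4+14=18 d=10, r--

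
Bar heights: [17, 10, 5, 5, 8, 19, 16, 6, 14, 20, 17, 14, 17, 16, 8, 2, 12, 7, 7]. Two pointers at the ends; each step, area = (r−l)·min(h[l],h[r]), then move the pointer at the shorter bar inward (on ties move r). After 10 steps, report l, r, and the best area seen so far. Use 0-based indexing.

l=1, r=9, best area=208

[0,18] min(17,7)*18=126 best=126 * → r--
[0,17] min(17,7)*17=119 best=126 → r--
[0,16] min(17,12)*16=192 best=192 * → r--
[0,15] min(17,2)*15=30 best=192 → r--
[0,14] min(17,8)*14=112 best=192 → r--
[0,13] min(17,16)*13=208 best=208 * → r--
[0,12] min(17,17)*12=204 best=208 → r--
[0,11] min(17,14)*11=154 best=208 → r--
[0,10] min(17,17)*10=170 best=208 → r--
[0,9] min(17,20)*9=153 best=208 → l++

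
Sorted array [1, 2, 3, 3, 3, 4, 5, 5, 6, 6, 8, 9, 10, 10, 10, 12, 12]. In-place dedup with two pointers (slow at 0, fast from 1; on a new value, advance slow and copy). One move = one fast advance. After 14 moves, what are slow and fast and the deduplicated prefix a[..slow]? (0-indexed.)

slow=8, fast=15, prefix=[1, 2, 3, 4, 5, 6, 8, 9, 10]

(s=0,f=1) a[fast]=2≠a[slow]=1 write a[1]=2 → slow++,fast++
(s=1,f=2) a[fast]=3≠a[slow]=2 write a[2]=3 → slow++,fast++
(s=2,f=3) a[fast]=3=a[slow] dup → fast++
(s=2,f=4) a[fast]=3=a[slow] dup → fast++
(s=2,f=5) a[fast]=4≠a[slow]=3 write a[3]=4 → slow++,fast++
(s=3,f=6) a[fast]=5≠a[slow]=4 write a[4]=5 → slow++,fast++
(s=4,f=7) a[fast]=5=a[slow] dup → fast++
(s=4,f=8) a[fast]=6≠a[slow]=5 write a[5]=6 → slow++,fast++
(s=5,f=9) a[fast]=6=a[slow] dup → fast++
(s=5,f=10) a[fast]=8≠a[slow]=6 write a[6]=8 → slow++,fast++
(s=6,f=11) a[fast]=9≠a[slow]=8 write a[7]=9 → slow++,fast++
(s=7,f=12) a[fast]=10≠a[slow]=9 write a[8]=10 → slow++,fast++
(s=8,f=13) a[fast]=10=a[slow] dup → fast++
(s=8,f=14) a[fast]=10=a[slow] dup → fast++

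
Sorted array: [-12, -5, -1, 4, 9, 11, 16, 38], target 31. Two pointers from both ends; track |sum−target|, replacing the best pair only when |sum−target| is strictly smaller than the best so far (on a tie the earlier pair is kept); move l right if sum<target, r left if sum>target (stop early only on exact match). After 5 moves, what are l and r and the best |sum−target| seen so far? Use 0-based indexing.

l=4, r=6, best |Δ|=2

[0,7] -12+38=26 d=5 * → l++
[1,7] -5+38=33 d=2 * → r--
[1,6] -5+16=11 d=20 → l++
[2,6] -1+16=15 d=16 → l++
[3,6] 4+16=20 d=11 → l++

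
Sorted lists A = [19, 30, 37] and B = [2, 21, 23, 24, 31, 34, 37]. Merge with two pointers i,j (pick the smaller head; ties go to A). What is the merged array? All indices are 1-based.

[i=1,j=1] A[i]=19>B[j]=2 take 2 → j++
[i=1,j=2] A[i]=19<=B[j]=21 take 19 → i++
[i=2,j=2] A[i]=30>B[j]=21 take 21 → j++
[i=2,j=3] A[i]=30>B[j]=23 take 23 → j++
[i=2,j=4] A[i]=30>B[j]=24 take 24 → j++
[i=2,j=5] A[i]=30<=B[j]=31 take 30 → i++
[i=3,j=5] A[i]=37>B[j]=31 take 31 → j++
[i=3,j=6] A[i]=37>B[j]=34 take 34 → j++
[i=3,j=7] A[i]=37<=B[j]=37 take 37 → i++
[i=4,j=7] A done, take B[j]=37 → j++

[2, 19, 21, 23, 24, 30, 31, 34, 37, 37]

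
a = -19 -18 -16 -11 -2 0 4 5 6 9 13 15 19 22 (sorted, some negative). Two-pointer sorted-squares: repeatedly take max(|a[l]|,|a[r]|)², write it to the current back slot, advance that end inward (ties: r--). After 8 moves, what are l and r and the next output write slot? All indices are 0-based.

l=4, r=9, next write slot=5

[0,13] |-19|<=|22| out[13]=484 → r--
[0,12] |-19|<=|19| out[12]=361 → r--
[0,11] |-19|>|15| out[11]=361 → l++
[1,11] |-18|>|15| out[10]=324 → l++
[2,11] |-16|>|15| out[9]=256 → l++
[3,11] |-11|<=|15| out[8]=225 → r--
[3,10] |-11|<=|13| out[7]=169 → r--
[3,9] |-11|>|9| out[6]=121 → l++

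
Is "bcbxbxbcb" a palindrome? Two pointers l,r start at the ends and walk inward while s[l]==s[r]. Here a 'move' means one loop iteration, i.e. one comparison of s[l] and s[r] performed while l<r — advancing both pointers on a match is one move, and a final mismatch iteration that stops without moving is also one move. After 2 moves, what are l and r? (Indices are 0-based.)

l=0 r=8: 'b'=='b', l++,r--
l=1 r=7: 'c'=='c', l++,r--

l=2, r=6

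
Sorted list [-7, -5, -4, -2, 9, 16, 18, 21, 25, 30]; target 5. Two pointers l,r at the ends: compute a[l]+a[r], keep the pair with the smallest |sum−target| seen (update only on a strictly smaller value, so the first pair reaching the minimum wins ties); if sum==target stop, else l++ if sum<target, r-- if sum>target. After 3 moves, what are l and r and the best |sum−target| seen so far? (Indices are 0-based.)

l=0, r=6, best |Δ|=9

l=0 r=9: -7+30=23 d=18 *, r--
l=0 r=8: -7+25=18 d=13 *, r--
l=0 r=7: -7+21=14 d=9 *, r--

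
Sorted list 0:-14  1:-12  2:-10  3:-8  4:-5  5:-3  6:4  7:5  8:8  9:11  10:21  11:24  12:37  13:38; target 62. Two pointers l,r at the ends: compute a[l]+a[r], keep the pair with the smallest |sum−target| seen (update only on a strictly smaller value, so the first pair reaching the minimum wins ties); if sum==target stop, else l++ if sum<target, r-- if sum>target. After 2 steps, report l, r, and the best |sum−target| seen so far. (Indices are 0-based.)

l=2, r=13, best |Δ|=36

l=0 r=13: -14+38=24 d=38 *, l++
l=1 r=13: -12+38=26 d=36 *, l++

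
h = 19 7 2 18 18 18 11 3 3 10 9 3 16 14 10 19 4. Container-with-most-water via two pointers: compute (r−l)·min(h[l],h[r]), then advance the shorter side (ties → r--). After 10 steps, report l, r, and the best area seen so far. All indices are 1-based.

l=1, r=7, best area=285

[1,17] min(19,4)*16=64 best=64 * → r--
[1,16] min(19,19)*15=285 best=285 * → r--
[1,15] min(19,10)*14=140 best=285 → r--
[1,14] min(19,14)*13=182 best=285 → r--
[1,13] min(19,16)*12=192 best=285 → r--
[1,12] min(19,3)*11=33 best=285 → r--
[1,11] min(19,9)*10=90 best=285 → r--
[1,10] min(19,10)*9=90 best=285 → r--
[1,9] min(19,3)*8=24 best=285 → r--
[1,8] min(19,3)*7=21 best=285 → r--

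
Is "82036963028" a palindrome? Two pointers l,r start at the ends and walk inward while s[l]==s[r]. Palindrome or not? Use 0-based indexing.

palindrome

[0,10] '8'=='8' → l++,r--
[1,9] '2'=='2' → l++,r--
[2,8] '0'=='0' → l++,r--
[3,7] '3'=='3' → l++,r--
[4,6] '6'=='6' → l++,r--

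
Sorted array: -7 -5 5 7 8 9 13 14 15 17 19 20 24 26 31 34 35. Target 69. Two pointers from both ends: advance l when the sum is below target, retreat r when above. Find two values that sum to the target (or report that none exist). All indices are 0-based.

l=0 r=16: -7+35=28 <69, l++
l=1 r=16: -5+35=30 <69, l++
l=2 r=16: 5+35=40 <69, l++
l=3 r=16: 7+35=42 <69, l++
l=4 r=16: 8+35=43 <69, l++
l=5 r=16: 9+35=44 <69, l++
l=6 r=16: 13+35=48 <69, l++
l=7 r=16: 14+35=49 <69, l++
l=8 r=16: 15+35=50 <69, l++
l=9 r=16: 17+35=52 <69, l++
l=10 r=16: 19+35=54 <69, l++
l=11 r=16: 20+35=55 <69, l++
l=12 r=16: 24+35=59 <69, l++
l=13 r=16: 26+35=61 <69, l++
l=14 r=16: 31+35=66 <69, l++
l=15 r=16: 34+35=69, found

(34, 35)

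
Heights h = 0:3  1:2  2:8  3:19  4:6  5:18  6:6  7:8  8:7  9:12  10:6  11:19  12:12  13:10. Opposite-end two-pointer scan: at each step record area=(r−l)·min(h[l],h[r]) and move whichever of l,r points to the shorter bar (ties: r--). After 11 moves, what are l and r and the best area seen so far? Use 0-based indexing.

[0,13] min(3,10)*13=39 best=39 * → l++
[1,13] min(2,10)*12=24 best=39 → l++
[2,13] min(8,10)*11=88 best=88 * → l++
[3,13] min(19,10)*10=100 best=100 * → r--
[3,12] min(19,12)*9=108 best=108 * → r--
[3,11] min(19,19)*8=152 best=152 * → r--
[3,10] min(19,6)*7=42 best=152 → r--
[3,9] min(19,12)*6=72 best=152 → r--
[3,8] min(19,7)*5=35 best=152 → r--
[3,7] min(19,8)*4=32 best=152 → r--
[3,6] min(19,6)*3=18 best=152 → r--

l=3, r=5, best area=152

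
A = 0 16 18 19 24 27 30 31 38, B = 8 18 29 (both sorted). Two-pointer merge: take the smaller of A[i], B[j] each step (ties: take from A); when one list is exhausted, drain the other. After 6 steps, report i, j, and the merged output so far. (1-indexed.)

i=5, j=3, merged so far=[0, 8, 16, 18, 18, 19]

[i=1,j=1] A[i]=0<=B[j]=8 take 0 → i++
[i=2,j=1] A[i]=16>B[j]=8 take 8 → j++
[i=2,j=2] A[i]=16<=B[j]=18 take 16 → i++
[i=3,j=2] A[i]=18<=B[j]=18 take 18 → i++
[i=4,j=2] A[i]=19>B[j]=18 take 18 → j++
[i=4,j=3] A[i]=19<=B[j]=29 take 19 → i++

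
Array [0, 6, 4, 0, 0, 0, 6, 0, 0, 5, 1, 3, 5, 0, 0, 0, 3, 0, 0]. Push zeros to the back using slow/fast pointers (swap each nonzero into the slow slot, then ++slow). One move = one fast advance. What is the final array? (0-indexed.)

[6, 4, 6, 5, 1, 3, 5, 3, 0, 0, 0, 0, 0, 0, 0, 0, 0, 0, 0]

slow=0 fast=0: a[fast]=0, fast++
slow=0 fast=1: a[fast]=6≠0 swap→a[0]=6, slow++,fast++
slow=1 fast=2: a[fast]=4≠0 swap→a[1]=4, slow++,fast++
slow=2 fast=3: a[fast]=0, fast++
slow=2 fast=4: a[fast]=0, fast++
slow=2 fast=5: a[fast]=0, fast++
slow=2 fast=6: a[fast]=6≠0 swap→a[2]=6, slow++,fast++
slow=3 fast=7: a[fast]=0, fast++
slow=3 fast=8: a[fast]=0, fast++
slow=3 fast=9: a[fast]=5≠0 swap→a[3]=5, slow++,fast++
slow=4 fast=10: a[fast]=1≠0 swap→a[4]=1, slow++,fast++
slow=5 fast=11: a[fast]=3≠0 swap→a[5]=3, slow++,fast++
slow=6 fast=12: a[fast]=5≠0 swap→a[6]=5, slow++,fast++
slow=7 fast=13: a[fast]=0, fast++
slow=7 fast=14: a[fast]=0, fast++
slow=7 fast=15: a[fast]=0, fast++
slow=7 fast=16: a[fast]=3≠0 swap→a[7]=3, slow++,fast++
slow=8 fast=17: a[fast]=0, fast++
slow=8 fast=18: a[fast]=0, fast++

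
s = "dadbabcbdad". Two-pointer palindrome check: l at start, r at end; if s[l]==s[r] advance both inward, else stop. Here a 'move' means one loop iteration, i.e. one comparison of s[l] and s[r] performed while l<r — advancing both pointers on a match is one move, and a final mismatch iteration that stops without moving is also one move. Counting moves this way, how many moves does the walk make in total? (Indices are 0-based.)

5 moves

l=0 r=10: 'd'=='d', l++,r--
l=1 r=9: 'a'=='a', l++,r--
l=2 r=8: 'd'=='d', l++,r--
l=3 r=7: 'b'=='b', l++,r--
l=4 r=6: 'a'!='c', stop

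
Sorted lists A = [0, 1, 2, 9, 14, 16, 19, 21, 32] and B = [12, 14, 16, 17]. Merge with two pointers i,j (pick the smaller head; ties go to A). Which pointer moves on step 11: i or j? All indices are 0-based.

i=0 j=0: A[i]=0<=B[j]=12 take 0, i++
i=1 j=0: A[i]=1<=B[j]=12 take 1, i++
i=2 j=0: A[i]=2<=B[j]=12 take 2, i++
i=3 j=0: A[i]=9<=B[j]=12 take 9, i++
i=4 j=0: A[i]=14>B[j]=12 take 12, j++
i=4 j=1: A[i]=14<=B[j]=14 take 14, i++
i=5 j=1: A[i]=16>B[j]=14 take 14, j++
i=5 j=2: A[i]=16<=B[j]=16 take 16, i++
i=6 j=2: A[i]=19>B[j]=16 take 16, j++
i=6 j=3: A[i]=19>B[j]=17 take 17, j++
i=6 j=4: B done, take A[i]=19, i++

i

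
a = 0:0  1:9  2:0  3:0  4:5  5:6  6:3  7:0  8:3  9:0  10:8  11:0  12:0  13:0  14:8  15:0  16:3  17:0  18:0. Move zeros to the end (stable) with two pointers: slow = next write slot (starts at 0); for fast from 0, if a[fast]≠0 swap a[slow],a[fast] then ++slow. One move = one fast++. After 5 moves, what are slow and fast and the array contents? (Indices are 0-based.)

slow=2, fast=5, a=[9, 5, 0, 0, 0, 6, 3, 0, 3, 0, 8, 0, 0, 0, 8, 0, 3, 0, 0]

slow=0 fast=0: a[fast]=0, fast++
slow=0 fast=1: a[fast]=9≠0 swap→a[0]=9, slow++,fast++
slow=1 fast=2: a[fast]=0, fast++
slow=1 fast=3: a[fast]=0, fast++
slow=1 fast=4: a[fast]=5≠0 swap→a[1]=5, slow++,fast++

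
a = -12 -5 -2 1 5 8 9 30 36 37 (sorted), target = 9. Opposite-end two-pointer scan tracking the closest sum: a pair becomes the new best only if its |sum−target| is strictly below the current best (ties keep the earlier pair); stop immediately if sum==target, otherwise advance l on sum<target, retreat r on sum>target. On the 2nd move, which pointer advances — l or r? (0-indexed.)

[0,9] -12+37=25 d=16 * → r--
[0,8] -12+36=24 d=15 * → r--

r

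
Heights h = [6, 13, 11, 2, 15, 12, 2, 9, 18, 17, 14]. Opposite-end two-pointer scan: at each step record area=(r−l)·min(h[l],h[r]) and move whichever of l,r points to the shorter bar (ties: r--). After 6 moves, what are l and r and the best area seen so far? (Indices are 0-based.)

l=0 r=10: min(6,14)*10=60 best=60 *, l++
l=1 r=10: min(13,14)*9=117 best=117 *, l++
l=2 r=10: min(11,14)*8=88 best=117, l++
l=3 r=10: min(2,14)*7=14 best=117, l++
l=4 r=10: min(15,14)*6=84 best=117, r--
l=4 r=9: min(15,17)*5=75 best=117, l++

l=5, r=9, best area=117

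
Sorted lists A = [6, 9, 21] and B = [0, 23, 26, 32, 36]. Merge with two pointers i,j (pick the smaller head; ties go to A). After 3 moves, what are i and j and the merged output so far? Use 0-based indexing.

i=2, j=1, merged so far=[0, 6, 9]

[i=0,j=0] A[i]=6>B[j]=0 take 0 → j++
[i=0,j=1] A[i]=6<=B[j]=23 take 6 → i++
[i=1,j=1] A[i]=9<=B[j]=23 take 9 → i++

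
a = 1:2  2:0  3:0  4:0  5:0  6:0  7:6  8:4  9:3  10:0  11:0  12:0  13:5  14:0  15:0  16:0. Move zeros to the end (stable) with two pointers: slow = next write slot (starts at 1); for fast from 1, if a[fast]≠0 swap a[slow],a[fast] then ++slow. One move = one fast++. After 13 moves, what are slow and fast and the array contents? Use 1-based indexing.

(s=1,f=1) a[fast]=2≠0 swap→a[1]=2 → slow++,fast++
(s=2,f=2) a[fast]=0 → fast++
(s=2,f=3) a[fast]=0 → fast++
(s=2,f=4) a[fast]=0 → fast++
(s=2,f=5) a[fast]=0 → fast++
(s=2,f=6) a[fast]=0 → fast++
(s=2,f=7) a[fast]=6≠0 swap→a[2]=6 → slow++,fast++
(s=3,f=8) a[fast]=4≠0 swap→a[3]=4 → slow++,fast++
(s=4,f=9) a[fast]=3≠0 swap→a[4]=3 → slow++,fast++
(s=5,f=10) a[fast]=0 → fast++
(s=5,f=11) a[fast]=0 → fast++
(s=5,f=12) a[fast]=0 → fast++
(s=5,f=13) a[fast]=5≠0 swap→a[5]=5 → slow++,fast++

slow=6, fast=14, a=[2, 6, 4, 3, 5, 0, 0, 0, 0, 0, 0, 0, 0, 0, 0, 0]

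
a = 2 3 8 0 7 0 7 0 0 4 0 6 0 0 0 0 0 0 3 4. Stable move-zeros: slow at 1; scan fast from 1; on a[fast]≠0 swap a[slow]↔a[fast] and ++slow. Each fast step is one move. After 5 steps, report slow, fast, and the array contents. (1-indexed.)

slow=1 fast=1: a[fast]=2≠0 swap→a[1]=2, slow++,fast++
slow=2 fast=2: a[fast]=3≠0 swap→a[2]=3, slow++,fast++
slow=3 fast=3: a[fast]=8≠0 swap→a[3]=8, slow++,fast++
slow=4 fast=4: a[fast]=0, fast++
slow=4 fast=5: a[fast]=7≠0 swap→a[4]=7, slow++,fast++

slow=5, fast=6, a=[2, 3, 8, 7, 0, 0, 7, 0, 0, 4, 0, 6, 0, 0, 0, 0, 0, 0, 3, 4]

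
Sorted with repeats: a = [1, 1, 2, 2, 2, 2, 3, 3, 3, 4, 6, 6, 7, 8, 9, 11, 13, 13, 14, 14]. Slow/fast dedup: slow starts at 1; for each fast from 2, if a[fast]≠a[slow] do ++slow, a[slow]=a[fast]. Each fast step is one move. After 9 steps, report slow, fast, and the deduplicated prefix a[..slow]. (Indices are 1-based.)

slow=4, fast=11, prefix=[1, 2, 3, 4]

(s=1,f=2) a[fast]=1=a[slow] dup → fast++
(s=1,f=3) a[fast]=2≠a[slow]=1 write a[2]=2 → slow++,fast++
(s=2,f=4) a[fast]=2=a[slow] dup → fast++
(s=2,f=5) a[fast]=2=a[slow] dup → fast++
(s=2,f=6) a[fast]=2=a[slow] dup → fast++
(s=2,f=7) a[fast]=3≠a[slow]=2 write a[3]=3 → slow++,fast++
(s=3,f=8) a[fast]=3=a[slow] dup → fast++
(s=3,f=9) a[fast]=3=a[slow] dup → fast++
(s=3,f=10) a[fast]=4≠a[slow]=3 write a[4]=4 → slow++,fast++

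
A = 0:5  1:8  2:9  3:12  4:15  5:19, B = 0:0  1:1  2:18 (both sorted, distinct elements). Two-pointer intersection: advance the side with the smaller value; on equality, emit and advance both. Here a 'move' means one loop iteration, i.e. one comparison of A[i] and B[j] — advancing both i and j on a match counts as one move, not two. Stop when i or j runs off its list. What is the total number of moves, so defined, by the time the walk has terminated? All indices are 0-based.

[i=0,j=0] 5>0 → j++
[i=0,j=1] 5>1 → j++
[i=0,j=2] 5<18 → i++
[i=1,j=2] 8<18 → i++
[i=2,j=2] 9<18 → i++
[i=3,j=2] 12<18 → i++
[i=4,j=2] 15<18 → i++
[i=5,j=2] 19>18 → j++

8 moves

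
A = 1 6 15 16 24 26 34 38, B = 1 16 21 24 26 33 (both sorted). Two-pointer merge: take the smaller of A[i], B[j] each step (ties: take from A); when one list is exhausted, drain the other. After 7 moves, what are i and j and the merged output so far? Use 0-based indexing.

[i=0,j=0] A[i]=1<=B[j]=1 take 1 → i++
[i=1,j=0] A[i]=6>B[j]=1 take 1 → j++
[i=1,j=1] A[i]=6<=B[j]=16 take 6 → i++
[i=2,j=1] A[i]=15<=B[j]=16 take 15 → i++
[i=3,j=1] A[i]=16<=B[j]=16 take 16 → i++
[i=4,j=1] A[i]=24>B[j]=16 take 16 → j++
[i=4,j=2] A[i]=24>B[j]=21 take 21 → j++

i=4, j=3, merged so far=[1, 1, 6, 15, 16, 16, 21]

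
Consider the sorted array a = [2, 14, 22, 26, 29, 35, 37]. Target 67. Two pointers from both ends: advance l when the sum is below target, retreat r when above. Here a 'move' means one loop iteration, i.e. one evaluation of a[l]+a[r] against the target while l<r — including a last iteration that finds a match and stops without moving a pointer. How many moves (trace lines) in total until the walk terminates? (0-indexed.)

6 moves

l=0 r=6: 2+37=39 <67, l++
l=1 r=6: 14+37=51 <67, l++
l=2 r=6: 22+37=59 <67, l++
l=3 r=6: 26+37=63 <67, l++
l=4 r=6: 29+37=66 <67, l++
l=5 r=6: 35+37=72 >67, r--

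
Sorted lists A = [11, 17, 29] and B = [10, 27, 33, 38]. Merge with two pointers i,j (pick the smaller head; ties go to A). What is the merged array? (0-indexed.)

[10, 11, 17, 27, 29, 33, 38]

[i=0,j=0] A[i]=11>B[j]=10 take 10 → j++
[i=0,j=1] A[i]=11<=B[j]=27 take 11 → i++
[i=1,j=1] A[i]=17<=B[j]=27 take 17 → i++
[i=2,j=1] A[i]=29>B[j]=27 take 27 → j++
[i=2,j=2] A[i]=29<=B[j]=33 take 29 → i++
[i=3,j=2] A done, take B[j]=33 → j++
[i=3,j=3] A done, take B[j]=38 → j++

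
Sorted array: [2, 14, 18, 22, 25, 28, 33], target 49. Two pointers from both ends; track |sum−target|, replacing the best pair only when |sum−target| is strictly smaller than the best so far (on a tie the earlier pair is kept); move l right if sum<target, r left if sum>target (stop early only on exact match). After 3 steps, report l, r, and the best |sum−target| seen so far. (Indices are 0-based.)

l=0 r=6: 2+33=35 d=14 *, l++
l=1 r=6: 14+33=47 d=2 *, l++
l=2 r=6: 18+33=51 d=2, r--

l=2, r=5, best |Δ|=2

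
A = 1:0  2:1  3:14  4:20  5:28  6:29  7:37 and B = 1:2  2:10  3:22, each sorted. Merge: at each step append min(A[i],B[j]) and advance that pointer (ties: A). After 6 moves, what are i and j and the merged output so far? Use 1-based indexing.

i=5, j=3, merged so far=[0, 1, 2, 10, 14, 20]

i=1 j=1: A[i]=0<=B[j]=2 take 0, i++
i=2 j=1: A[i]=1<=B[j]=2 take 1, i++
i=3 j=1: A[i]=14>B[j]=2 take 2, j++
i=3 j=2: A[i]=14>B[j]=10 take 10, j++
i=3 j=3: A[i]=14<=B[j]=22 take 14, i++
i=4 j=3: A[i]=20<=B[j]=22 take 20, i++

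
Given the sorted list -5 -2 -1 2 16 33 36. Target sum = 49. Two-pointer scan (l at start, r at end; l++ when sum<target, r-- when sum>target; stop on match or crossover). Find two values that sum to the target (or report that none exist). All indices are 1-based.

l=1 r=7: -5+36=31 <49, l++
l=2 r=7: -2+36=34 <49, l++
l=3 r=7: -1+36=35 <49, l++
l=4 r=7: 2+36=38 <49, l++
l=5 r=7: 16+36=52 >49, r--
l=5 r=6: 16+33=49, found

(16, 33)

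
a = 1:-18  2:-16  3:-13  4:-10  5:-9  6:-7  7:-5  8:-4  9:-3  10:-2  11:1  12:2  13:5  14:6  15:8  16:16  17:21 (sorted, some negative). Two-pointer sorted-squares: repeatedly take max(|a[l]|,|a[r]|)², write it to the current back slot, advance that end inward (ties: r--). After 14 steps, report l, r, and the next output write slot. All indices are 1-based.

l=10, r=12, next write slot=3

l=1 r=17: |-18|<=|21| out[17]=441, r--
l=1 r=16: |-18|>|16| out[16]=324, l++
l=2 r=16: |-16|<=|16| out[15]=256, r--
l=2 r=15: |-16|>|8| out[14]=256, l++
l=3 r=15: |-13|>|8| out[13]=169, l++
l=4 r=15: |-10|>|8| out[12]=100, l++
l=5 r=15: |-9|>|8| out[11]=81, l++
l=6 r=15: |-7|<=|8| out[10]=64, r--
l=6 r=14: |-7|>|6| out[9]=49, l++
l=7 r=14: |-5|<=|6| out[8]=36, r--
l=7 r=13: |-5|<=|5| out[7]=25, r--
l=7 r=12: |-5|>|2| out[6]=25, l++
l=8 r=12: |-4|>|2| out[5]=16, l++
l=9 r=12: |-3|>|2| out[4]=9, l++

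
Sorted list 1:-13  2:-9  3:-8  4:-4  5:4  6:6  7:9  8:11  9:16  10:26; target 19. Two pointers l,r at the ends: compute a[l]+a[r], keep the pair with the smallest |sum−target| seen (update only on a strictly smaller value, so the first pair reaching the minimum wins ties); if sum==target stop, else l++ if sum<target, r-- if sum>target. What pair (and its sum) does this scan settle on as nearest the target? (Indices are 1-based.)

l=1 r=10: -13+26=13 d=6 *, l++
l=2 r=10: -9+26=17 d=2 *, l++
l=3 r=10: -8+26=18 d=1 *, l++
l=4 r=10: -4+26=22 d=3, r--
l=4 r=9: -4+16=12 d=7, l++
l=5 r=9: 4+16=20 d=1, r--
l=5 r=8: 4+11=15 d=4, l++
l=6 r=8: 6+11=17 d=2, l++
l=7 r=8: 9+11=20 d=1, r--

pair (-8, 26) with sum 18 (|Δ|=1)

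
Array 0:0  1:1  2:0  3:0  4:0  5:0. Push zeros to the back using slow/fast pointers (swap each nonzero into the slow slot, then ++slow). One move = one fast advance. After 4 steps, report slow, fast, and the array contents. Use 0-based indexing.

slow=1, fast=4, a=[1, 0, 0, 0, 0, 0]

slow=0 fast=0: a[fast]=0, fast++
slow=0 fast=1: a[fast]=1≠0 swap→a[0]=1, slow++,fast++
slow=1 fast=2: a[fast]=0, fast++
slow=1 fast=3: a[fast]=0, fast++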